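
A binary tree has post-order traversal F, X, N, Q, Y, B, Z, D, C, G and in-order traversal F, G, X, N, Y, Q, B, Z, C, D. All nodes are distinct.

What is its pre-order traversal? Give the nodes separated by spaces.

The last element of post-order is the root; it splits in-order into left and right subtrees.
Root G: left subtree has 1 node {F}, right has 8 {X, N, Y, Q, B, Z, C, D}.
  Root C: left subtree has 6 nodes {X, N, Y, Q, B, Z}, right has 1 {D}.
    Root Z: left subtree has 5 nodes {X, N, Y, Q, B}, right has 0 { }.
      Root B: left subtree has 4 nodes {X, N, Y, Q}, right has 0 { }.
        Root Y: left subtree has 2 nodes {X, N}, right has 1 {Q}.
          Root N: left subtree has 1 node {X}, right has 0 { }.

G F C Z B Y N X Q D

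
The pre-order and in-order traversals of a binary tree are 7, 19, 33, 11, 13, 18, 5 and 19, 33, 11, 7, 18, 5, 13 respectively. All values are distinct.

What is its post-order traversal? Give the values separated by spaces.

11 33 19 5 18 13 7

The first element of pre-order is the root; it splits in-order into left and right subtrees.
Root 7: left subtree has 3 nodes {19, 33, 11}, right has 3 {18, 5, 13}.
  Root 19: left subtree has 0 nodes { }, right has 2 {33, 11}.
    Root 33: left subtree has 0 nodes { }, right has 1 {11}.
  Root 13: left subtree has 2 nodes {18, 5}, right has 0 { }.
    Root 18: left subtree has 0 nodes { }, right has 1 {5}.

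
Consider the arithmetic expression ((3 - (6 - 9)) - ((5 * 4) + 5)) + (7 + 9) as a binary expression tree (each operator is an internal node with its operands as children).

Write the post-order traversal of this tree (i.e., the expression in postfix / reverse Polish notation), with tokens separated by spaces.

Post-order on an expression tree gives postfix notation: for each operator, emit left operand, right operand, then the operator.

3 6 9 - - 5 4 * 5 + - 7 9 + +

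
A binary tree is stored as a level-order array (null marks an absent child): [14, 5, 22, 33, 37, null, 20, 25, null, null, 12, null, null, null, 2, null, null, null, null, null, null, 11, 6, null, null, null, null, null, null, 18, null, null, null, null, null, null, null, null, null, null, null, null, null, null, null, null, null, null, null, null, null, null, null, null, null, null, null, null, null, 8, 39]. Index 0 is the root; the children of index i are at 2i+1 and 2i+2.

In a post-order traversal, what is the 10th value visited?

18

Post-order visits the left subtree, then the right subtree, then the node.
At 14: go left to 5.
  At 5: go left to 33.
    At 33: go left to 25.
      25 is a leaf — visit 25.
    At 33: no right child.
    Visit 33.
  At 5: go right to 37.
    At 37: no left child.
    At 37: go right to 12.
      At 12: go left to 11.
        11 is a leaf — visit 11.
      At 12: go right to 6.
        6 is a leaf — visit 6.
      Visit 12.
    Visit 37.
  Visit 5.
At 14: go right to 22.
  At 22: no left child.
  At 22: go right to 20.
    At 20: no left child.
    At 20: go right to 2.
      At 2: go left to 18.
        At 18: go left to 8.
          8 is a leaf — visit 8.
        At 18: go right to 39.
          39 is a leaf — visit 39.
        Visit 18.
      At 2: no right child.
      Visit 2.
    Visit 20.
  Visit 22.
Visit 14.
Full post-order sequence: 25, 33, 11, 6, 12, 37, 5, 8, 39, 18, 2, 20, 22, 14.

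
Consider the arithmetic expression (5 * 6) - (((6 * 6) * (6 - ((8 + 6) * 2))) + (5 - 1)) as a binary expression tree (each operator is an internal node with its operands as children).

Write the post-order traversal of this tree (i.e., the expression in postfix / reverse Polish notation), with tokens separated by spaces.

Post-order on an expression tree gives postfix notation: for each operator, emit left operand, right operand, then the operator.

5 6 * 6 6 * 6 8 6 + 2 * - * 5 1 - + -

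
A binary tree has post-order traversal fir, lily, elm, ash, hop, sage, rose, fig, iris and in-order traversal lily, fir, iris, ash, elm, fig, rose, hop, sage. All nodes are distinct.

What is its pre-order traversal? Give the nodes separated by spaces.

The last element of post-order is the root; it splits in-order into left and right subtrees.
Root iris: left subtree has 2 nodes {lily, fir}, right has 6 {ash, elm, fig, rose, hop, sage}.
  Root lily: left subtree has 0 nodes { }, right has 1 {fir}.
  Root fig: left subtree has 2 nodes {ash, elm}, right has 3 {rose, hop, sage}.
    Root ash: left subtree has 0 nodes { }, right has 1 {elm}.
    Root rose: left subtree has 0 nodes { }, right has 2 {hop, sage}.
      Root sage: left subtree has 1 node {hop}, right has 0 { }.

iris lily fir fig ash elm rose sage hop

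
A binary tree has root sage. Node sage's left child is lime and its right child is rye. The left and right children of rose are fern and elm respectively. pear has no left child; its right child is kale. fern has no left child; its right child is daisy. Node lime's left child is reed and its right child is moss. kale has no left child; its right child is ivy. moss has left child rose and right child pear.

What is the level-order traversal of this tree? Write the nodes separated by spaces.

sage lime rye reed moss rose pear fern elm kale daisy ivy

Level-order visits nodes level by level from the root, left to right within each level.
Level 0: sage
Level 1: lime, rye
Level 2: reed, moss
Level 3: rose, pear
Level 4: fern, elm, kale
Level 5: daisy, ivy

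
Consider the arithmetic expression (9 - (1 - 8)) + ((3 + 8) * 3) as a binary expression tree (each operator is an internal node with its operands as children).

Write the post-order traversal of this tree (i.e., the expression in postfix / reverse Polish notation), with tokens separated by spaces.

Post-order on an expression tree gives postfix notation: for each operator, emit left operand, right operand, then the operator.

9 1 8 - - 3 8 + 3 * +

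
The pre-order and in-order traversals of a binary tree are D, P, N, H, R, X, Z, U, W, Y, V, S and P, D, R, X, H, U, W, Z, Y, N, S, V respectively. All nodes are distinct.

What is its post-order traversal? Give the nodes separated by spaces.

P X R W U Y Z H S V N D

The first element of pre-order is the root; it splits in-order into left and right subtrees.
Root D: left subtree has 1 node {P}, right has 10 {R, X, H, U, W, Z, Y, N, S, V}.
  Root N: left subtree has 7 nodes {R, X, H, U, W, Z, Y}, right has 2 {S, V}.
    Root H: left subtree has 2 nodes {R, X}, right has 4 {U, W, Z, Y}.
      Root R: left subtree has 0 nodes { }, right has 1 {X}.
      Root Z: left subtree has 2 nodes {U, W}, right has 1 {Y}.
        Root U: left subtree has 0 nodes { }, right has 1 {W}.
    Root V: left subtree has 1 node {S}, right has 0 { }.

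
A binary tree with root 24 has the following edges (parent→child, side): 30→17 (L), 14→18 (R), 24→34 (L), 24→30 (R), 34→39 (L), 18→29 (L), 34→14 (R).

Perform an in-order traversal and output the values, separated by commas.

39, 34, 14, 29, 18, 24, 17, 30

In-order visits the left subtree, then the node, then the right subtree.
At 24: go left to 34.
  At 34: go left to 39.
    39 is a leaf — visit 39.
  Visit 34.
  At 34: go right to 14.
    At 14: no left child.
    Visit 14.
    At 14: go right to 18.
      At 18: go left to 29.
        29 is a leaf — visit 29.
      Visit 18.
      At 18: no right child.
Visit 24.
At 24: go right to 30.
  At 30: go left to 17.
    17 is a leaf — visit 17.
  Visit 30.
  At 30: no right child.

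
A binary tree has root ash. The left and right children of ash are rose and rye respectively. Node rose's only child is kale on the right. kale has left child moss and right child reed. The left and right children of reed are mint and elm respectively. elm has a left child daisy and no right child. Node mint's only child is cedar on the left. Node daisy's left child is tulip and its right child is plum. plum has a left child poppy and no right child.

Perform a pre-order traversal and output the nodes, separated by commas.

ash, rose, kale, moss, reed, mint, cedar, elm, daisy, tulip, plum, poppy, rye

Pre-order visits the node, then its left subtree, then its right subtree.
Visit ash.
At ash: go left to rose.
  Visit rose.
  At rose: no left child.
  At rose: go right to kale.
    Visit kale.
    At kale: go left to moss.
      moss is a leaf — visit moss.
    At kale: go right to reed.
      Visit reed.
      At reed: go left to mint.
        Visit mint.
        At mint: go left to cedar.
          cedar is a leaf — visit cedar.
        At mint: no right child.
      At reed: go right to elm.
        Visit elm.
        At elm: go left to daisy.
          Visit daisy.
          At daisy: go left to tulip.
            tulip is a leaf — visit tulip.
          At daisy: go right to plum.
            Visit plum.
            At plum: go left to poppy.
              poppy is a leaf — visit poppy.
            At plum: no right child.
        At elm: no right child.
At ash: go right to rye.
  rye is a leaf — visit rye.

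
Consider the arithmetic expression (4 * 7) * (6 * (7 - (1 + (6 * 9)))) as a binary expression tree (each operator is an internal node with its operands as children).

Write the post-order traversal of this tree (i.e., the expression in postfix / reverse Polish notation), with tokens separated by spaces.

4 7 * 6 7 1 6 9 * + - * *

Post-order on an expression tree gives postfix notation: for each operator, emit left operand, right operand, then the operator.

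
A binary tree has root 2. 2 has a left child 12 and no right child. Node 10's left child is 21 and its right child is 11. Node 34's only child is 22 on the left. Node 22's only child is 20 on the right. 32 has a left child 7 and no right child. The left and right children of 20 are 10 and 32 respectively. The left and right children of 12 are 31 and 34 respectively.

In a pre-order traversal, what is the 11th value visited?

Pre-order visits the node, then its left subtree, then its right subtree.
Visit 2.
At 2: go left to 12.
  Visit 12.
  At 12: go left to 31.
    31 is a leaf — visit 31.
  At 12: go right to 34.
    Visit 34.
    At 34: go left to 22.
      Visit 22.
      At 22: no left child.
      At 22: go right to 20.
        Visit 20.
        At 20: go left to 10.
          Visit 10.
          At 10: go left to 21.
            21 is a leaf — visit 21.
          At 10: go right to 11.
            11 is a leaf — visit 11.
        At 20: go right to 32.
          Visit 32.
          At 32: go left to 7.
            7 is a leaf — visit 7.
          At 32: no right child.
    At 34: no right child.
At 2: no right child.
Full pre-order sequence: 2, 12, 31, 34, 22, 20, 10, 21, 11, 32, 7.

7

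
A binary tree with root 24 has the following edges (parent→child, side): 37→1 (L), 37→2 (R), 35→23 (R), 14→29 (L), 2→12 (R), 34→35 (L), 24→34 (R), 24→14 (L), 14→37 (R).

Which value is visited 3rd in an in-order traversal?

In-order visits the left subtree, then the node, then the right subtree.
At 24: go left to 14.
  At 14: go left to 29.
    29 is a leaf — visit 29.
  Visit 14.
  At 14: go right to 37.
    At 37: go left to 1.
      1 is a leaf — visit 1.
    Visit 37.
    At 37: go right to 2.
      At 2: no left child.
      Visit 2.
      At 2: go right to 12.
        12 is a leaf — visit 12.
Visit 24.
At 24: go right to 34.
  At 34: go left to 35.
    At 35: no left child.
    Visit 35.
    At 35: go right to 23.
      23 is a leaf — visit 23.
  Visit 34.
  At 34: no right child.
Full in-order sequence: 29, 14, 1, 37, 2, 12, 24, 35, 23, 34.

1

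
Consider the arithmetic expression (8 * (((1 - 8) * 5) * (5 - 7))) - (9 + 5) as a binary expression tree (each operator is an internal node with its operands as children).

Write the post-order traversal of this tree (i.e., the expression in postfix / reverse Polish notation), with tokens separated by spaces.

8 1 8 - 5 * 5 7 - * * 9 5 + -

Post-order on an expression tree gives postfix notation: for each operator, emit left operand, right operand, then the operator.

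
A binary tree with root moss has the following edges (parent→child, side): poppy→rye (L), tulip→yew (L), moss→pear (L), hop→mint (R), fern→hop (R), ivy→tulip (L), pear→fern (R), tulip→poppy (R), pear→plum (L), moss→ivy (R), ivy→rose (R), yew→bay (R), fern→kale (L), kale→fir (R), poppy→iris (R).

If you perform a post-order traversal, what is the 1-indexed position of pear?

7

Post-order visits the left subtree, then the right subtree, then the node.
At moss: go left to pear.
  At pear: go left to plum.
    plum is a leaf — visit plum.
  At pear: go right to fern.
    At fern: go left to kale.
      At kale: no left child.
      At kale: go right to fir.
        fir is a leaf — visit fir.
      Visit kale.
    At fern: go right to hop.
      At hop: no left child.
      At hop: go right to mint.
        mint is a leaf — visit mint.
      Visit hop.
    Visit fern.
  Visit pear.
At moss: go right to ivy.
  At ivy: go left to tulip.
    At tulip: go left to yew.
      At yew: no left child.
      At yew: go right to bay.
        bay is a leaf — visit bay.
      Visit yew.
    At tulip: go right to poppy.
      At poppy: go left to rye.
        rye is a leaf — visit rye.
      At poppy: go right to iris.
        iris is a leaf — visit iris.
      Visit poppy.
    Visit tulip.
  At ivy: go right to rose.
    rose is a leaf — visit rose.
  Visit ivy.
Visit moss.
Full post-order sequence: plum, fir, kale, mint, hop, fern, pear, bay, yew, rye, iris, poppy, tulip, rose, ivy, moss.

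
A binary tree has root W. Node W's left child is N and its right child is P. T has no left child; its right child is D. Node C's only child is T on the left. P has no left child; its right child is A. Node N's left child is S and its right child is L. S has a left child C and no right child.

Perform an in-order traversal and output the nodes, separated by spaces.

In-order visits the left subtree, then the node, then the right subtree.
At W: go left to N.
  At N: go left to S.
    At S: go left to C.
      At C: go left to T.
        At T: no left child.
        Visit T.
        At T: go right to D.
          D is a leaf — visit D.
      Visit C.
      At C: no right child.
    Visit S.
    At S: no right child.
  Visit N.
  At N: go right to L.
    L is a leaf — visit L.
Visit W.
At W: go right to P.
  At P: no left child.
  Visit P.
  At P: go right to A.
    A is a leaf — visit A.

T D C S N L W P A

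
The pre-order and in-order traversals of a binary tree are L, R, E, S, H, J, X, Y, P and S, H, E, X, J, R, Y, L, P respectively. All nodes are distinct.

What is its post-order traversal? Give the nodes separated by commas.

H, S, X, J, E, Y, R, P, L

The first element of pre-order is the root; it splits in-order into left and right subtrees.
Root L: left subtree has 7 nodes {S, H, E, X, J, R, Y}, right has 1 {P}.
  Root R: left subtree has 5 nodes {S, H, E, X, J}, right has 1 {Y}.
    Root E: left subtree has 2 nodes {S, H}, right has 2 {X, J}.
      Root S: left subtree has 0 nodes { }, right has 1 {H}.
      Root J: left subtree has 1 node {X}, right has 0 { }.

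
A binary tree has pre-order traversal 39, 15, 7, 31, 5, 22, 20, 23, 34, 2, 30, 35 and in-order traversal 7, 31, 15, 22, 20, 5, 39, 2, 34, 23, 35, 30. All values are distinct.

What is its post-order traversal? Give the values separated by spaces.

The first element of pre-order is the root; it splits in-order into left and right subtrees.
Root 39: left subtree has 6 nodes {7, 31, 15, 22, 20, 5}, right has 5 {2, 34, 23, 35, 30}.
  Root 15: left subtree has 2 nodes {7, 31}, right has 3 {22, 20, 5}.
    Root 7: left subtree has 0 nodes { }, right has 1 {31}.
    Root 5: left subtree has 2 nodes {22, 20}, right has 0 { }.
      Root 22: left subtree has 0 nodes { }, right has 1 {20}.
  Root 23: left subtree has 2 nodes {2, 34}, right has 2 {35, 30}.
    Root 34: left subtree has 1 node {2}, right has 0 { }.
    Root 30: left subtree has 1 node {35}, right has 0 { }.

31 7 20 22 5 15 2 34 35 30 23 39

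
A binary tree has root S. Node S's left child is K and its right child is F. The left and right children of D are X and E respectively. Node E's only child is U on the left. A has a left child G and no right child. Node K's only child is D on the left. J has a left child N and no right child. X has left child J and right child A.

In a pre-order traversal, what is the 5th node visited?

Pre-order visits the node, then its left subtree, then its right subtree.
Visit S.
At S: go left to K.
  Visit K.
  At K: go left to D.
    Visit D.
    At D: go left to X.
      Visit X.
      At X: go left to J.
        Visit J.
        At J: go left to N.
          N is a leaf — visit N.
        At J: no right child.
      At X: go right to A.
        Visit A.
        At A: go left to G.
          G is a leaf — visit G.
        At A: no right child.
    At D: go right to E.
      Visit E.
      At E: go left to U.
        U is a leaf — visit U.
      At E: no right child.
  At K: no right child.
At S: go right to F.
  F is a leaf — visit F.
Full pre-order sequence: S, K, D, X, J, N, A, G, E, U, F.

J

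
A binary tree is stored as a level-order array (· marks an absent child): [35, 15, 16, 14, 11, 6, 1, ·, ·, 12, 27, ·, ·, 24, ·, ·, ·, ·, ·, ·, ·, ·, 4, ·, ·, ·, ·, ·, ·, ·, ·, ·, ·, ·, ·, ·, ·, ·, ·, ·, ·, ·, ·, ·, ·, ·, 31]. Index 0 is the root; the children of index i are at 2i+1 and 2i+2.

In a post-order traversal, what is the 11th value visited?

Post-order visits the left subtree, then the right subtree, then the node.
At 35: go left to 15.
  At 15: go left to 14.
    14 is a leaf — visit 14.
  At 15: go right to 11.
    At 11: go left to 12.
      12 is a leaf — visit 12.
    At 11: go right to 27.
      At 27: no left child.
      At 27: go right to 4.
        At 4: no left child.
        At 4: go right to 31.
          31 is a leaf — visit 31.
        Visit 4.
      Visit 27.
    Visit 11.
  Visit 15.
At 35: go right to 16.
  At 16: go left to 6.
    6 is a leaf — visit 6.
  At 16: go right to 1.
    At 1: go left to 24.
      24 is a leaf — visit 24.
    At 1: no right child.
    Visit 1.
  Visit 16.
Visit 35.
Full post-order sequence: 14, 12, 31, 4, 27, 11, 15, 6, 24, 1, 16, 35.

16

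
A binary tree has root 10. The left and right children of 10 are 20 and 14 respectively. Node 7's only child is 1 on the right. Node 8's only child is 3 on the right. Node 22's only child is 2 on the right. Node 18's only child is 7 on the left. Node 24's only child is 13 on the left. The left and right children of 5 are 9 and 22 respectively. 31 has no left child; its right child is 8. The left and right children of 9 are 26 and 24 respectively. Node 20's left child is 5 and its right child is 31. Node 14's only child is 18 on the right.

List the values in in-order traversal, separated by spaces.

26 9 13 24 5 22 2 20 31 8 3 10 14 7 1 18

In-order visits the left subtree, then the node, then the right subtree.
At 10: go left to 20.
  At 20: go left to 5.
    At 5: go left to 9.
      At 9: go left to 26.
        26 is a leaf — visit 26.
      Visit 9.
      At 9: go right to 24.
        At 24: go left to 13.
          13 is a leaf — visit 13.
        Visit 24.
        At 24: no right child.
    Visit 5.
    At 5: go right to 22.
      At 22: no left child.
      Visit 22.
      At 22: go right to 2.
        2 is a leaf — visit 2.
  Visit 20.
  At 20: go right to 31.
    At 31: no left child.
    Visit 31.
    At 31: go right to 8.
      At 8: no left child.
      Visit 8.
      At 8: go right to 3.
        3 is a leaf — visit 3.
Visit 10.
At 10: go right to 14.
  At 14: no left child.
  Visit 14.
  At 14: go right to 18.
    At 18: go left to 7.
      At 7: no left child.
      Visit 7.
      At 7: go right to 1.
        1 is a leaf — visit 1.
    Visit 18.
    At 18: no right child.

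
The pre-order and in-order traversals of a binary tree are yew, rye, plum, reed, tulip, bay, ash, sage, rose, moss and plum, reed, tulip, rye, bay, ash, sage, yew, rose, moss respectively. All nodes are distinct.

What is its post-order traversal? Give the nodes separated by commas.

tulip, reed, plum, sage, ash, bay, rye, moss, rose, yew

The first element of pre-order is the root; it splits in-order into left and right subtrees.
Root yew: left subtree has 7 nodes {plum, reed, tulip, rye, bay, ash, sage}, right has 2 {rose, moss}.
  Root rye: left subtree has 3 nodes {plum, reed, tulip}, right has 3 {bay, ash, sage}.
    Root plum: left subtree has 0 nodes { }, right has 2 {reed, tulip}.
      Root reed: left subtree has 0 nodes { }, right has 1 {tulip}.
    Root bay: left subtree has 0 nodes { }, right has 2 {ash, sage}.
      Root ash: left subtree has 0 nodes { }, right has 1 {sage}.
  Root rose: left subtree has 0 nodes { }, right has 1 {moss}.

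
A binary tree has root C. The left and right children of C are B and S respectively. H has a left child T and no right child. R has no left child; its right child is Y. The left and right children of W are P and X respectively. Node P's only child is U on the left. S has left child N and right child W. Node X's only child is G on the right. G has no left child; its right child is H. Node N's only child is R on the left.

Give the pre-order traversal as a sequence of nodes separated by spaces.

C B S N R Y W P U X G H T

Pre-order visits the node, then its left subtree, then its right subtree.
Visit C.
At C: go left to B.
  B is a leaf — visit B.
At C: go right to S.
  Visit S.
  At S: go left to N.
    Visit N.
    At N: go left to R.
      Visit R.
      At R: no left child.
      At R: go right to Y.
        Y is a leaf — visit Y.
    At N: no right child.
  At S: go right to W.
    Visit W.
    At W: go left to P.
      Visit P.
      At P: go left to U.
        U is a leaf — visit U.
      At P: no right child.
    At W: go right to X.
      Visit X.
      At X: no left child.
      At X: go right to G.
        Visit G.
        At G: no left child.
        At G: go right to H.
          Visit H.
          At H: go left to T.
            T is a leaf — visit T.
          At H: no right child.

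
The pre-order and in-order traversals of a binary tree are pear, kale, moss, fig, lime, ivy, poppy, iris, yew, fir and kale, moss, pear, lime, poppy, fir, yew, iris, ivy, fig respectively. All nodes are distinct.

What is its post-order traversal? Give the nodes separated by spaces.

The first element of pre-order is the root; it splits in-order into left and right subtrees.
Root pear: left subtree has 2 nodes {kale, moss}, right has 7 {lime, poppy, fir, yew, iris, ivy, fig}.
  Root kale: left subtree has 0 nodes { }, right has 1 {moss}.
  Root fig: left subtree has 6 nodes {lime, poppy, fir, yew, iris, ivy}, right has 0 { }.
    Root lime: left subtree has 0 nodes { }, right has 5 {poppy, fir, yew, iris, ivy}.
      Root ivy: left subtree has 4 nodes {poppy, fir, yew, iris}, right has 0 { }.
        Root poppy: left subtree has 0 nodes { }, right has 3 {fir, yew, iris}.
          Root iris: left subtree has 2 nodes {fir, yew}, right has 0 { }.
            Root yew: left subtree has 1 node {fir}, right has 0 { }.

moss kale fir yew iris poppy ivy lime fig pear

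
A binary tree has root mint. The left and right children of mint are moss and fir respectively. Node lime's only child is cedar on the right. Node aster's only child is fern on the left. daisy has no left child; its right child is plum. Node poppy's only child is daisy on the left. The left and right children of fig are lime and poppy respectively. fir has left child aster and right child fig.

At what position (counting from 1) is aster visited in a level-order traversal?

4

Level-order visits nodes level by level from the root, left to right within each level.
Level 0: mint
Level 1: moss, fir
Level 2: aster, fig
Level 3: fern, lime, poppy
Level 4: cedar, daisy
Level 5: plum
Full level-order sequence: mint, moss, fir, aster, fig, fern, lime, poppy, cedar, daisy, plum.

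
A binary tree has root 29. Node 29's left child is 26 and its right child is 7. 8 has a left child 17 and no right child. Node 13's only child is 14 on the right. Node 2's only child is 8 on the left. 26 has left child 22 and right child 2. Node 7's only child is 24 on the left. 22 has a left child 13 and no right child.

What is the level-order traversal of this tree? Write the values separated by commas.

Level-order visits nodes level by level from the root, left to right within each level.
Level 0: 29
Level 1: 26, 7
Level 2: 22, 2, 24
Level 3: 13, 8
Level 4: 14, 17

29, 26, 7, 22, 2, 24, 13, 8, 14, 17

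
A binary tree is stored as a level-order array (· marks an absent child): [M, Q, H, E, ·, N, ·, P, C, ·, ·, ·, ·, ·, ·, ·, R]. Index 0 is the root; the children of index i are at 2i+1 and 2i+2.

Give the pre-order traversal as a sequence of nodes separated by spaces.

Pre-order visits the node, then its left subtree, then its right subtree.
Visit M.
At M: go left to Q.
  Visit Q.
  At Q: go left to E.
    Visit E.
    At E: go left to P.
      Visit P.
      At P: no left child.
      At P: go right to R.
        R is a leaf — visit R.
    At E: go right to C.
      C is a leaf — visit C.
  At Q: no right child.
At M: go right to H.
  Visit H.
  At H: go left to N.
    N is a leaf — visit N.
  At H: no right child.

M Q E P R C H N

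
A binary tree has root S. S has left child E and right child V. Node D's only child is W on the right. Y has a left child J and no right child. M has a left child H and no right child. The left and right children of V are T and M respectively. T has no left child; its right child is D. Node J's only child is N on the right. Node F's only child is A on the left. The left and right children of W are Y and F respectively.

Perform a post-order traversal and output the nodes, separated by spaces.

Post-order visits the left subtree, then the right subtree, then the node.
At S: go left to E.
  E is a leaf — visit E.
At S: go right to V.
  At V: go left to T.
    At T: no left child.
    At T: go right to D.
      At D: no left child.
      At D: go right to W.
        At W: go left to Y.
          At Y: go left to J.
            At J: no left child.
            At J: go right to N.
              N is a leaf — visit N.
            Visit J.
          At Y: no right child.
          Visit Y.
        At W: go right to F.
          At F: go left to A.
            A is a leaf — visit A.
          At F: no right child.
          Visit F.
        Visit W.
      Visit D.
    Visit T.
  At V: go right to M.
    At M: go left to H.
      H is a leaf — visit H.
    At M: no right child.
    Visit M.
  Visit V.
Visit S.

E N J Y A F W D T H M V S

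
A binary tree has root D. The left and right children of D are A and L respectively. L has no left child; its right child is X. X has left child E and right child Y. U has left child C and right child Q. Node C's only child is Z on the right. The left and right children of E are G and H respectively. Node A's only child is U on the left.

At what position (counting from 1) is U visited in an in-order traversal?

3

In-order visits the left subtree, then the node, then the right subtree.
At D: go left to A.
  At A: go left to U.
    At U: go left to C.
      At C: no left child.
      Visit C.
      At C: go right to Z.
        Z is a leaf — visit Z.
    Visit U.
    At U: go right to Q.
      Q is a leaf — visit Q.
  Visit A.
  At A: no right child.
Visit D.
At D: go right to L.
  At L: no left child.
  Visit L.
  At L: go right to X.
    At X: go left to E.
      At E: go left to G.
        G is a leaf — visit G.
      Visit E.
      At E: go right to H.
        H is a leaf — visit H.
    Visit X.
    At X: go right to Y.
      Y is a leaf — visit Y.
Full in-order sequence: C, Z, U, Q, A, D, L, G, E, H, X, Y.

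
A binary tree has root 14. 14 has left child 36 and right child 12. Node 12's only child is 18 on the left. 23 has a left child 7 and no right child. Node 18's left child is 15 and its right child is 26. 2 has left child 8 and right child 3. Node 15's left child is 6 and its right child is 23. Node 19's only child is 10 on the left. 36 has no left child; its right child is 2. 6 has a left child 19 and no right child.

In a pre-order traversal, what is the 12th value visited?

Pre-order visits the node, then its left subtree, then its right subtree.
Visit 14.
At 14: go left to 36.
  Visit 36.
  At 36: no left child.
  At 36: go right to 2.
    Visit 2.
    At 2: go left to 8.
      8 is a leaf — visit 8.
    At 2: go right to 3.
      3 is a leaf — visit 3.
At 14: go right to 12.
  Visit 12.
  At 12: go left to 18.
    Visit 18.
    At 18: go left to 15.
      Visit 15.
      At 15: go left to 6.
        Visit 6.
        At 6: go left to 19.
          Visit 19.
          At 19: go left to 10.
            10 is a leaf — visit 10.
          At 19: no right child.
        At 6: no right child.
      At 15: go right to 23.
        Visit 23.
        At 23: go left to 7.
          7 is a leaf — visit 7.
        At 23: no right child.
    At 18: go right to 26.
      26 is a leaf — visit 26.
  At 12: no right child.
Full pre-order sequence: 14, 36, 2, 8, 3, 12, 18, 15, 6, 19, 10, 23, 7, 26.

23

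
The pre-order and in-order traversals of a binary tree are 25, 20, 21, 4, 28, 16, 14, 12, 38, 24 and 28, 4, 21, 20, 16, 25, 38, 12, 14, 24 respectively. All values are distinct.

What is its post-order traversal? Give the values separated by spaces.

28 4 21 16 20 38 12 24 14 25

The first element of pre-order is the root; it splits in-order into left and right subtrees.
Root 25: left subtree has 5 nodes {28, 4, 21, 20, 16}, right has 4 {38, 12, 14, 24}.
  Root 20: left subtree has 3 nodes {28, 4, 21}, right has 1 {16}.
    Root 21: left subtree has 2 nodes {28, 4}, right has 0 { }.
      Root 4: left subtree has 1 node {28}, right has 0 { }.
  Root 14: left subtree has 2 nodes {38, 12}, right has 1 {24}.
    Root 12: left subtree has 1 node {38}, right has 0 { }.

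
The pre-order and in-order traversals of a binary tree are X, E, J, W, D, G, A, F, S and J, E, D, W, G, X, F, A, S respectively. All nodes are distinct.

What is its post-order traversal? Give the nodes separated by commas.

J, D, G, W, E, F, S, A, X

The first element of pre-order is the root; it splits in-order into left and right subtrees.
Root X: left subtree has 5 nodes {J, E, D, W, G}, right has 3 {F, A, S}.
  Root E: left subtree has 1 node {J}, right has 3 {D, W, G}.
    Root W: left subtree has 1 node {D}, right has 1 {G}.
  Root A: left subtree has 1 node {F}, right has 1 {S}.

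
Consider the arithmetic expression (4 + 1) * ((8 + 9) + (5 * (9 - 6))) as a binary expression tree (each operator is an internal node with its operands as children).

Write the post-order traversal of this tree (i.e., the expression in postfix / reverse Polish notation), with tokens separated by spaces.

4 1 + 8 9 + 5 9 6 - * + *

Post-order on an expression tree gives postfix notation: for each operator, emit left operand, right operand, then the operator.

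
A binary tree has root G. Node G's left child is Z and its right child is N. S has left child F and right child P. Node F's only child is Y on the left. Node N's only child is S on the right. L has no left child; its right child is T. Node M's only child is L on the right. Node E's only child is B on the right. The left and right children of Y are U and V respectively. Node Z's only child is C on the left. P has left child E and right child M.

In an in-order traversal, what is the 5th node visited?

In-order visits the left subtree, then the node, then the right subtree.
At G: go left to Z.
  At Z: go left to C.
    C is a leaf — visit C.
  Visit Z.
  At Z: no right child.
Visit G.
At G: go right to N.
  At N: no left child.
  Visit N.
  At N: go right to S.
    At S: go left to F.
      At F: go left to Y.
        At Y: go left to U.
          U is a leaf — visit U.
        Visit Y.
        At Y: go right to V.
          V is a leaf — visit V.
      Visit F.
      At F: no right child.
    Visit S.
    At S: go right to P.
      At P: go left to E.
        At E: no left child.
        Visit E.
        At E: go right to B.
          B is a leaf — visit B.
      Visit P.
      At P: go right to M.
        At M: no left child.
        Visit M.
        At M: go right to L.
          At L: no left child.
          Visit L.
          At L: go right to T.
            T is a leaf — visit T.
Full in-order sequence: C, Z, G, N, U, Y, V, F, S, E, B, P, M, L, T.

U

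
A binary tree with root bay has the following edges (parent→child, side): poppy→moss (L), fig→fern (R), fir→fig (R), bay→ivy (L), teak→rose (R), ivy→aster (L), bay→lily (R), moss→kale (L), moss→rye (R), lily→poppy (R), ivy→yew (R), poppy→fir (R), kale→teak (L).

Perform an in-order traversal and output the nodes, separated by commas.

In-order visits the left subtree, then the node, then the right subtree.
At bay: go left to ivy.
  At ivy: go left to aster.
    aster is a leaf — visit aster.
  Visit ivy.
  At ivy: go right to yew.
    yew is a leaf — visit yew.
Visit bay.
At bay: go right to lily.
  At lily: no left child.
  Visit lily.
  At lily: go right to poppy.
    At poppy: go left to moss.
      At moss: go left to kale.
        At kale: go left to teak.
          At teak: no left child.
          Visit teak.
          At teak: go right to rose.
            rose is a leaf — visit rose.
        Visit kale.
        At kale: no right child.
      Visit moss.
      At moss: go right to rye.
        rye is a leaf — visit rye.
    Visit poppy.
    At poppy: go right to fir.
      At fir: no left child.
      Visit fir.
      At fir: go right to fig.
        At fig: no left child.
        Visit fig.
        At fig: go right to fern.
          fern is a leaf — visit fern.

aster, ivy, yew, bay, lily, teak, rose, kale, moss, rye, poppy, fir, fig, fern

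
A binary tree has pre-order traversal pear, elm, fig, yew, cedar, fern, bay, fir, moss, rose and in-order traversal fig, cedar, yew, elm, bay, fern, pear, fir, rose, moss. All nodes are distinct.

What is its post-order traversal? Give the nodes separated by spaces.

The first element of pre-order is the root; it splits in-order into left and right subtrees.
Root pear: left subtree has 6 nodes {fig, cedar, yew, elm, bay, fern}, right has 3 {fir, rose, moss}.
  Root elm: left subtree has 3 nodes {fig, cedar, yew}, right has 2 {bay, fern}.
    Root fig: left subtree has 0 nodes { }, right has 2 {cedar, yew}.
      Root yew: left subtree has 1 node {cedar}, right has 0 { }.
    Root fern: left subtree has 1 node {bay}, right has 0 { }.
  Root fir: left subtree has 0 nodes { }, right has 2 {rose, moss}.
    Root moss: left subtree has 1 node {rose}, right has 0 { }.

cedar yew fig bay fern elm rose moss fir pear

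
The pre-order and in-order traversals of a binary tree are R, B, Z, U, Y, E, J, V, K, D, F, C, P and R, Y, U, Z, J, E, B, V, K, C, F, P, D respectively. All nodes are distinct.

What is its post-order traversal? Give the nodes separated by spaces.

Y U J E Z C P F D K V B R

The first element of pre-order is the root; it splits in-order into left and right subtrees.
Root R: left subtree has 0 nodes { }, right has 12 {Y, U, Z, J, E, B, V, K, C, F, P, D}.
  Root B: left subtree has 5 nodes {Y, U, Z, J, E}, right has 6 {V, K, C, F, P, D}.
    Root Z: left subtree has 2 nodes {Y, U}, right has 2 {J, E}.
      Root U: left subtree has 1 node {Y}, right has 0 { }.
      Root E: left subtree has 1 node {J}, right has 0 { }.
    Root V: left subtree has 0 nodes { }, right has 5 {K, C, F, P, D}.
      Root K: left subtree has 0 nodes { }, right has 4 {C, F, P, D}.
        Root D: left subtree has 3 nodes {C, F, P}, right has 0 { }.
          Root F: left subtree has 1 node {C}, right has 1 {P}.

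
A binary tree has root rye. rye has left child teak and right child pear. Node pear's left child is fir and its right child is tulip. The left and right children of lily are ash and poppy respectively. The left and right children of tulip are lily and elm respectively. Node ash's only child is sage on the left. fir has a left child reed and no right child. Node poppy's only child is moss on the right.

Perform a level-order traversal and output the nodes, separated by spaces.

Level-order visits nodes level by level from the root, left to right within each level.
Level 0: rye
Level 1: teak, pear
Level 2: fir, tulip
Level 3: reed, lily, elm
Level 4: ash, poppy
Level 5: sage, moss

rye teak pear fir tulip reed lily elm ash poppy sage moss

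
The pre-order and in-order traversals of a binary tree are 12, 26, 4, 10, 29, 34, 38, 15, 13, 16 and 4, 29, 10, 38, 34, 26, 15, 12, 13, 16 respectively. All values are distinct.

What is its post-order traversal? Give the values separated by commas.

The first element of pre-order is the root; it splits in-order into left and right subtrees.
Root 12: left subtree has 7 nodes {4, 29, 10, 38, 34, 26, 15}, right has 2 {13, 16}.
  Root 26: left subtree has 5 nodes {4, 29, 10, 38, 34}, right has 1 {15}.
    Root 4: left subtree has 0 nodes { }, right has 4 {29, 10, 38, 34}.
      Root 10: left subtree has 1 node {29}, right has 2 {38, 34}.
        Root 34: left subtree has 1 node {38}, right has 0 { }.
  Root 13: left subtree has 0 nodes { }, right has 1 {16}.

29, 38, 34, 10, 4, 15, 26, 16, 13, 12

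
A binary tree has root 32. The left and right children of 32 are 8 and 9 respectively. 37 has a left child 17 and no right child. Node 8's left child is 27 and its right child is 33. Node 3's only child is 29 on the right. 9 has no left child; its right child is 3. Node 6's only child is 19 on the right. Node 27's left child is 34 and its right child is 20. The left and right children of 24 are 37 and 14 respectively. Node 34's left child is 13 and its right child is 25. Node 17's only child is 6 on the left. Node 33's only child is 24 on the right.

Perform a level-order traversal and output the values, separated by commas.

Level-order visits nodes level by level from the root, left to right within each level.
Level 0: 32
Level 1: 8, 9
Level 2: 27, 33, 3
Level 3: 34, 20, 24, 29
Level 4: 13, 25, 37, 14
Level 5: 17
Level 6: 6
Level 7: 19

32, 8, 9, 27, 33, 3, 34, 20, 24, 29, 13, 25, 37, 14, 17, 6, 19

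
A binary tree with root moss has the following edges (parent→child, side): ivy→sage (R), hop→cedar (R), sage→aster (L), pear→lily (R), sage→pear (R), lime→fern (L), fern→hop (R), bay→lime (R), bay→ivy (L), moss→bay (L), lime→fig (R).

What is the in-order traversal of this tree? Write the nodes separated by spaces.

ivy aster sage pear lily bay fern hop cedar lime fig moss

In-order visits the left subtree, then the node, then the right subtree.
At moss: go left to bay.
  At bay: go left to ivy.
    At ivy: no left child.
    Visit ivy.
    At ivy: go right to sage.
      At sage: go left to aster.
        aster is a leaf — visit aster.
      Visit sage.
      At sage: go right to pear.
        At pear: no left child.
        Visit pear.
        At pear: go right to lily.
          lily is a leaf — visit lily.
  Visit bay.
  At bay: go right to lime.
    At lime: go left to fern.
      At fern: no left child.
      Visit fern.
      At fern: go right to hop.
        At hop: no left child.
        Visit hop.
        At hop: go right to cedar.
          cedar is a leaf — visit cedar.
    Visit lime.
    At lime: go right to fig.
      fig is a leaf — visit fig.
Visit moss.
At moss: no right child.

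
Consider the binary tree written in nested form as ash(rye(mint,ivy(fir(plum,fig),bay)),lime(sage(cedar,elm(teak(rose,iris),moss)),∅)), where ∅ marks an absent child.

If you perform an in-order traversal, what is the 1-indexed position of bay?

7

In-order visits the left subtree, then the node, then the right subtree.
At ash: go left to rye.
  At rye: go left to mint.
    mint is a leaf — visit mint.
  Visit rye.
  At rye: go right to ivy.
    At ivy: go left to fir.
      At fir: go left to plum.
        plum is a leaf — visit plum.
      Visit fir.
      At fir: go right to fig.
        fig is a leaf — visit fig.
    Visit ivy.
    At ivy: go right to bay.
      bay is a leaf — visit bay.
Visit ash.
At ash: go right to lime.
  At lime: go left to sage.
    At sage: go left to cedar.
      cedar is a leaf — visit cedar.
    Visit sage.
    At sage: go right to elm.
      At elm: go left to teak.
        At teak: go left to rose.
          rose is a leaf — visit rose.
        Visit teak.
        At teak: go right to iris.
          iris is a leaf — visit iris.
      Visit elm.
      At elm: go right to moss.
        moss is a leaf — visit moss.
  Visit lime.
  At lime: no right child.
Full in-order sequence: mint, rye, plum, fir, fig, ivy, bay, ash, cedar, sage, rose, teak, iris, elm, moss, lime.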